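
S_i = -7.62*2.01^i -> [-7.62, -15.32, -30.79, -61.88, -124.38]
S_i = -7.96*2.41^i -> [-7.96, -19.18, -46.23, -111.42, -268.52]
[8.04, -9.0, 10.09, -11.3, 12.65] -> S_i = 8.04*(-1.12)^i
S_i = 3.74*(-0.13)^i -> [3.74, -0.49, 0.06, -0.01, 0.0]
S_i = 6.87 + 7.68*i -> [6.87, 14.55, 22.23, 29.91, 37.59]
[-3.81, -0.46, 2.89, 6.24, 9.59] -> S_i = -3.81 + 3.35*i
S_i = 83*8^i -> [83, 664, 5312, 42496, 339968]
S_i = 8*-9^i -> [8, -72, 648, -5832, 52488]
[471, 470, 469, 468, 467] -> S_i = 471 + -1*i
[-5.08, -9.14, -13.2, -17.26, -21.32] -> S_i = -5.08 + -4.06*i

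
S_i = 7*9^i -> [7, 63, 567, 5103, 45927]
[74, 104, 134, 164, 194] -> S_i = 74 + 30*i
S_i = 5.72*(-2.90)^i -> [5.72, -16.59, 48.11, -139.51, 404.56]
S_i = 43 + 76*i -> [43, 119, 195, 271, 347]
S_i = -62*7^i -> [-62, -434, -3038, -21266, -148862]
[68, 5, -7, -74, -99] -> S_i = Random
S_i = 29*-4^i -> [29, -116, 464, -1856, 7424]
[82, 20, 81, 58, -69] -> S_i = Random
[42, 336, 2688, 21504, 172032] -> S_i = 42*8^i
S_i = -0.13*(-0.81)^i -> [-0.13, 0.11, -0.09, 0.07, -0.06]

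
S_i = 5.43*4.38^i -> [5.43, 23.78, 104.17, 456.27, 1998.46]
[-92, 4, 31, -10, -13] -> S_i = Random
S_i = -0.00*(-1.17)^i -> [-0.0, 0.0, -0.0, 0.0, -0.0]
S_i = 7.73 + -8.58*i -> [7.73, -0.85, -9.43, -18.01, -26.59]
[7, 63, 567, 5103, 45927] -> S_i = 7*9^i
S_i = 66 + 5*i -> [66, 71, 76, 81, 86]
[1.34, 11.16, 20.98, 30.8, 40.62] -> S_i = 1.34 + 9.82*i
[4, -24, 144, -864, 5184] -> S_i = 4*-6^i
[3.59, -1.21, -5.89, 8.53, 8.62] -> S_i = Random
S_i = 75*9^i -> [75, 675, 6075, 54675, 492075]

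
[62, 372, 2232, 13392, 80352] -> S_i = 62*6^i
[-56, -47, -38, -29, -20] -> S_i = -56 + 9*i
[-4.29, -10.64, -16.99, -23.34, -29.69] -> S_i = -4.29 + -6.35*i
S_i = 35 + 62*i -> [35, 97, 159, 221, 283]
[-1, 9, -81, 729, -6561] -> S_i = -1*-9^i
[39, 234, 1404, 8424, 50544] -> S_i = 39*6^i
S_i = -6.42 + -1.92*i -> [-6.42, -8.34, -10.26, -12.18, -14.1]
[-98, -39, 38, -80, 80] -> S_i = Random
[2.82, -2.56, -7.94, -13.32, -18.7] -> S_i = 2.82 + -5.38*i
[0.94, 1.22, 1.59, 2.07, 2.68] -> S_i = 0.94*1.30^i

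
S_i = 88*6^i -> [88, 528, 3168, 19008, 114048]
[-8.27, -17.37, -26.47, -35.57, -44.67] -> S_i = -8.27 + -9.10*i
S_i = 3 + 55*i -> [3, 58, 113, 168, 223]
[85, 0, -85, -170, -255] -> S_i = 85 + -85*i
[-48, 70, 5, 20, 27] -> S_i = Random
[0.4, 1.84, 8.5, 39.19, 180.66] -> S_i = 0.40*4.61^i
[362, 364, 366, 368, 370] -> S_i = 362 + 2*i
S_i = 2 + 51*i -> [2, 53, 104, 155, 206]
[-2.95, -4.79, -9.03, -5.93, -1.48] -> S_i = Random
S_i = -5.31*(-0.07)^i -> [-5.31, 0.37, -0.03, 0.0, -0.0]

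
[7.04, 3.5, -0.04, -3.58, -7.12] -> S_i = 7.04 + -3.54*i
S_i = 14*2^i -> [14, 28, 56, 112, 224]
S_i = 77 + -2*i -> [77, 75, 73, 71, 69]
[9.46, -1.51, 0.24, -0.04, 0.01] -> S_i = 9.46*(-0.16)^i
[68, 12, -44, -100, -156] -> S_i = 68 + -56*i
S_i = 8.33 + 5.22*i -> [8.33, 13.55, 18.77, 23.99, 29.21]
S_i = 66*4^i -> [66, 264, 1056, 4224, 16896]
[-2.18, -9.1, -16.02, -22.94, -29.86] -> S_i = -2.18 + -6.92*i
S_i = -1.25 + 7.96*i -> [-1.25, 6.71, 14.67, 22.63, 30.59]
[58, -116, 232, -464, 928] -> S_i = 58*-2^i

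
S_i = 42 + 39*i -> [42, 81, 120, 159, 198]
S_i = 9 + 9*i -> [9, 18, 27, 36, 45]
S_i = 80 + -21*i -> [80, 59, 38, 17, -4]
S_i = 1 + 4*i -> [1, 5, 9, 13, 17]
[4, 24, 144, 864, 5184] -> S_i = 4*6^i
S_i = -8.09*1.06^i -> [-8.09, -8.58, -9.09, -9.64, -10.21]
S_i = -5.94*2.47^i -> [-5.94, -14.67, -36.24, -89.51, -221.09]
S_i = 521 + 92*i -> [521, 613, 705, 797, 889]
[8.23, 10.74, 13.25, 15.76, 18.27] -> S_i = 8.23 + 2.51*i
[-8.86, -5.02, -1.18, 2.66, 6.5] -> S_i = -8.86 + 3.84*i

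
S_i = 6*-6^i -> [6, -36, 216, -1296, 7776]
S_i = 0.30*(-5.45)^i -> [0.3, -1.64, 8.91, -48.56, 264.67]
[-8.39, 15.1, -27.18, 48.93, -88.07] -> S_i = -8.39*(-1.80)^i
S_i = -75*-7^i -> [-75, 525, -3675, 25725, -180075]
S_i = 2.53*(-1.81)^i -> [2.53, -4.58, 8.29, -15.0, 27.15]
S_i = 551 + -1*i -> [551, 550, 549, 548, 547]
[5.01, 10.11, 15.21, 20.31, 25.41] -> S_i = 5.01 + 5.10*i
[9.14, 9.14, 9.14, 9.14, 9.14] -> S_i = 9.14*1.00^i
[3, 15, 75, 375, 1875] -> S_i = 3*5^i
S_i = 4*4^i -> [4, 16, 64, 256, 1024]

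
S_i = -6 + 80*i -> [-6, 74, 154, 234, 314]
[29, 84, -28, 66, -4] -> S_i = Random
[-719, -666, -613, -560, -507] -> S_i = -719 + 53*i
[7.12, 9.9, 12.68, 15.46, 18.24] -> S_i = 7.12 + 2.78*i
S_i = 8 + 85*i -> [8, 93, 178, 263, 348]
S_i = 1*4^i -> [1, 4, 16, 64, 256]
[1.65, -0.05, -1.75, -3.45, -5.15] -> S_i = 1.65 + -1.70*i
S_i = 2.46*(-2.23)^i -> [2.46, -5.49, 12.23, -27.28, 60.84]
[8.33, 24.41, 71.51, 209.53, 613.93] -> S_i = 8.33*2.93^i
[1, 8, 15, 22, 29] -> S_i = 1 + 7*i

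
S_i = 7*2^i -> [7, 14, 28, 56, 112]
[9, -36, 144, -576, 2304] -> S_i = 9*-4^i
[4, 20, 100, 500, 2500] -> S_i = 4*5^i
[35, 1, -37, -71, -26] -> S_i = Random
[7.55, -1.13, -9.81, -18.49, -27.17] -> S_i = 7.55 + -8.68*i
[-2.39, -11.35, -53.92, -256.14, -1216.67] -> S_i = -2.39*4.75^i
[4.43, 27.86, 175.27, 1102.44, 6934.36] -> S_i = 4.43*6.29^i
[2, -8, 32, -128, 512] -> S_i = 2*-4^i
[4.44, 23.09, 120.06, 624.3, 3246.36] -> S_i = 4.44*5.20^i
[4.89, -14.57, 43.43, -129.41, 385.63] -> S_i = 4.89*(-2.98)^i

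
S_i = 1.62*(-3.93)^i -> [1.62, -6.37, 25.02, -98.33, 386.44]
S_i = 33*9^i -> [33, 297, 2673, 24057, 216513]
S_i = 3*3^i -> [3, 9, 27, 81, 243]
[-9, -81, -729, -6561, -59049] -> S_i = -9*9^i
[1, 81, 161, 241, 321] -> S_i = 1 + 80*i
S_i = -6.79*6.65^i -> [-6.79, -45.15, -300.27, -1996.8, -13278.72]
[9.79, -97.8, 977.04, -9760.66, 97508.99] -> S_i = 9.79*(-9.99)^i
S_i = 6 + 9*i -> [6, 15, 24, 33, 42]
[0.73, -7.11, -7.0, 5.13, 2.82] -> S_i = Random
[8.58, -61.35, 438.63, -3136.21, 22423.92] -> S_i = 8.58*(-7.15)^i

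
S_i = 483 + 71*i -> [483, 554, 625, 696, 767]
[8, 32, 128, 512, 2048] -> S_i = 8*4^i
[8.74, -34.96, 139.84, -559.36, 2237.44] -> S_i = 8.74*(-4.00)^i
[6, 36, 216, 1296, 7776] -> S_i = 6*6^i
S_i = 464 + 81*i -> [464, 545, 626, 707, 788]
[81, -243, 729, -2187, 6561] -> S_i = 81*-3^i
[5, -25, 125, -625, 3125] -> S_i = 5*-5^i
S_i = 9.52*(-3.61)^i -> [9.52, -34.37, 124.07, -447.88, 1616.84]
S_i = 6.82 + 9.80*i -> [6.82, 16.62, 26.42, 36.22, 46.02]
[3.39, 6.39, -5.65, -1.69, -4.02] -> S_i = Random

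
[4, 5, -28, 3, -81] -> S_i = Random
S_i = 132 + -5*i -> [132, 127, 122, 117, 112]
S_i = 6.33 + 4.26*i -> [6.33, 10.59, 14.85, 19.11, 23.37]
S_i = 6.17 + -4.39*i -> [6.17, 1.78, -2.61, -7.0, -11.39]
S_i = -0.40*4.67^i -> [-0.4, -1.87, -8.72, -40.74, -190.25]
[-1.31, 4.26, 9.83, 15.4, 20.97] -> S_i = -1.31 + 5.57*i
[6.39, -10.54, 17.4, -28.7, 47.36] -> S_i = 6.39*(-1.65)^i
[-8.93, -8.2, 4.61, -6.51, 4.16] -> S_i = Random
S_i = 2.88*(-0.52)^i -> [2.88, -1.5, 0.78, -0.4, 0.21]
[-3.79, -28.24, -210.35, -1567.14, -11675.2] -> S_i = -3.79*7.45^i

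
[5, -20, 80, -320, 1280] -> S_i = 5*-4^i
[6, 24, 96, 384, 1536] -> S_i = 6*4^i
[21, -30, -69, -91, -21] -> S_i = Random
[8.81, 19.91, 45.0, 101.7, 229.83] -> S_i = 8.81*2.26^i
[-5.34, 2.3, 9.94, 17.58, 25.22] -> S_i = -5.34 + 7.64*i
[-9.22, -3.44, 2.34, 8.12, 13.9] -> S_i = -9.22 + 5.78*i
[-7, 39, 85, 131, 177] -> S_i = -7 + 46*i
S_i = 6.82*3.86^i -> [6.82, 26.33, 101.62, 392.23, 1514.03]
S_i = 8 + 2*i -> [8, 10, 12, 14, 16]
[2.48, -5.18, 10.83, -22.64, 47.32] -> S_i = 2.48*(-2.09)^i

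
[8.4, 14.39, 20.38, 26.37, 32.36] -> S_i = 8.40 + 5.99*i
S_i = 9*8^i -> [9, 72, 576, 4608, 36864]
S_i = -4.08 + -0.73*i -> [-4.08, -4.81, -5.54, -6.27, -7.0]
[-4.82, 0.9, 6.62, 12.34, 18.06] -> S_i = -4.82 + 5.72*i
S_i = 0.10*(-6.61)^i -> [0.1, -0.66, 4.37, -28.88, 190.9]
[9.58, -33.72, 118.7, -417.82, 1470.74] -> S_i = 9.58*(-3.52)^i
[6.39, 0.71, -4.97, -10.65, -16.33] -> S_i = 6.39 + -5.68*i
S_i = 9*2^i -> [9, 18, 36, 72, 144]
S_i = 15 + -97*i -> [15, -82, -179, -276, -373]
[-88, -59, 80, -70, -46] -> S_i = Random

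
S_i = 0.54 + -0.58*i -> [0.54, -0.04, -0.62, -1.2, -1.78]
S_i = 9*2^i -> [9, 18, 36, 72, 144]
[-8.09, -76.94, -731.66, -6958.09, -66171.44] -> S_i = -8.09*9.51^i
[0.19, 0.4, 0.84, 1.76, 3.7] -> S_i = 0.19*2.10^i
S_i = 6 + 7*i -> [6, 13, 20, 27, 34]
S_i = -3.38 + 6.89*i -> [-3.38, 3.51, 10.4, 17.29, 24.18]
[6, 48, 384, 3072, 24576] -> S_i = 6*8^i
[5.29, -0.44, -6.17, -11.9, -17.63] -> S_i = 5.29 + -5.73*i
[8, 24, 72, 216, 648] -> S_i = 8*3^i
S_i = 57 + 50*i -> [57, 107, 157, 207, 257]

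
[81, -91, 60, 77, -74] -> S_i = Random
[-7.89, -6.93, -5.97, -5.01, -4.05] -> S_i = -7.89 + 0.96*i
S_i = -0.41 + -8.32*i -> [-0.41, -8.73, -17.05, -25.37, -33.69]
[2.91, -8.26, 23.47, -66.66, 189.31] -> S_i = 2.91*(-2.84)^i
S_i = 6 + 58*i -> [6, 64, 122, 180, 238]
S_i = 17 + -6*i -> [17, 11, 5, -1, -7]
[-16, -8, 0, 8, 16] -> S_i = -16 + 8*i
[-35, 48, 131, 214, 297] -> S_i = -35 + 83*i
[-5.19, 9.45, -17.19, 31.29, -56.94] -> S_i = -5.19*(-1.82)^i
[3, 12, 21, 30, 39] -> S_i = 3 + 9*i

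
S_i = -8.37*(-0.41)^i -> [-8.37, 3.43, -1.41, 0.58, -0.24]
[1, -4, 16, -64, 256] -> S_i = 1*-4^i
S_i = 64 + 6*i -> [64, 70, 76, 82, 88]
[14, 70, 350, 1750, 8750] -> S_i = 14*5^i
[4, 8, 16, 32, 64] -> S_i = 4*2^i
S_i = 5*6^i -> [5, 30, 180, 1080, 6480]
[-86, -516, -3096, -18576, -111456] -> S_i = -86*6^i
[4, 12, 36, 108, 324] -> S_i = 4*3^i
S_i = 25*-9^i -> [25, -225, 2025, -18225, 164025]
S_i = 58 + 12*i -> [58, 70, 82, 94, 106]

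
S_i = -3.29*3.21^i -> [-3.29, -10.56, -33.9, -108.82, -349.31]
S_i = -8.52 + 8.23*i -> [-8.52, -0.29, 7.94, 16.17, 24.4]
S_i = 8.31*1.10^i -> [8.31, 9.14, 10.06, 11.06, 12.17]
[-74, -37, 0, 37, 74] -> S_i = -74 + 37*i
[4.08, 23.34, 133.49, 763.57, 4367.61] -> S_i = 4.08*5.72^i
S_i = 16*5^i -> [16, 80, 400, 2000, 10000]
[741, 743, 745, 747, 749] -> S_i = 741 + 2*i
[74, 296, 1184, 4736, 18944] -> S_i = 74*4^i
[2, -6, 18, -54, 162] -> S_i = 2*-3^i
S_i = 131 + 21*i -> [131, 152, 173, 194, 215]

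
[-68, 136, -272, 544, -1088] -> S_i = -68*-2^i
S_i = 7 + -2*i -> [7, 5, 3, 1, -1]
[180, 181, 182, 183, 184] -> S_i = 180 + 1*i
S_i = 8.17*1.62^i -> [8.17, 13.24, 21.44, 34.73, 56.27]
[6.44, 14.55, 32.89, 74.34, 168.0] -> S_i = 6.44*2.26^i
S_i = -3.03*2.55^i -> [-3.03, -7.73, -19.7, -50.24, -128.12]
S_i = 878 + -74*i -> [878, 804, 730, 656, 582]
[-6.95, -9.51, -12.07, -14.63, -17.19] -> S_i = -6.95 + -2.56*i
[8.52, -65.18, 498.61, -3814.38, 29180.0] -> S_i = 8.52*(-7.65)^i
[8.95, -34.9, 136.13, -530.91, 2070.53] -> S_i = 8.95*(-3.90)^i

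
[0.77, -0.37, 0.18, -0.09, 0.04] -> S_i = 0.77*(-0.48)^i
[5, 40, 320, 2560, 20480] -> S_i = 5*8^i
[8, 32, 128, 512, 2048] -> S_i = 8*4^i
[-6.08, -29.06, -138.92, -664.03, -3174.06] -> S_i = -6.08*4.78^i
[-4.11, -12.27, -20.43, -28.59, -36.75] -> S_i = -4.11 + -8.16*i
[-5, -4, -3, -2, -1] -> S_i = -5 + 1*i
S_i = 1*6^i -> [1, 6, 36, 216, 1296]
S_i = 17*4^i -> [17, 68, 272, 1088, 4352]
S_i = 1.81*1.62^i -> [1.81, 2.93, 4.75, 7.7, 12.47]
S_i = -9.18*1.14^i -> [-9.18, -10.47, -11.93, -13.6, -15.5]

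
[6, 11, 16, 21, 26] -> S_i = 6 + 5*i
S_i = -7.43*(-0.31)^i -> [-7.43, 2.3, -0.71, 0.22, -0.07]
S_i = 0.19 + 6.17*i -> [0.19, 6.36, 12.53, 18.7, 24.87]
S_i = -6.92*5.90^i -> [-6.92, -40.83, -240.89, -1421.22, -8385.21]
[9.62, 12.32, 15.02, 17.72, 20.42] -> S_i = 9.62 + 2.70*i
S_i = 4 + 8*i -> [4, 12, 20, 28, 36]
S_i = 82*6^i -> [82, 492, 2952, 17712, 106272]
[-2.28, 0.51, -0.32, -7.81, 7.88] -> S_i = Random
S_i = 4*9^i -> [4, 36, 324, 2916, 26244]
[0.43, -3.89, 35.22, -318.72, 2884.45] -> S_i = 0.43*(-9.05)^i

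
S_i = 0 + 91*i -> [0, 91, 182, 273, 364]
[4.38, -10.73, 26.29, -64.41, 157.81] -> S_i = 4.38*(-2.45)^i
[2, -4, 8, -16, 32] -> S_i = 2*-2^i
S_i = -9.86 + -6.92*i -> [-9.86, -16.78, -23.7, -30.62, -37.54]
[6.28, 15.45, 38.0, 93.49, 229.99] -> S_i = 6.28*2.46^i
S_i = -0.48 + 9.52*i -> [-0.48, 9.04, 18.56, 28.08, 37.6]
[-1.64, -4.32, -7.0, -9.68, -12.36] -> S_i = -1.64 + -2.68*i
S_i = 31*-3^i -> [31, -93, 279, -837, 2511]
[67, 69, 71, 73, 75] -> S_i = 67 + 2*i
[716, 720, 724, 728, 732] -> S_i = 716 + 4*i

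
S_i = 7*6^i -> [7, 42, 252, 1512, 9072]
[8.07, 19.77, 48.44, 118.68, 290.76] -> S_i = 8.07*2.45^i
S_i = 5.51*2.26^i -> [5.51, 12.45, 28.14, 63.6, 143.74]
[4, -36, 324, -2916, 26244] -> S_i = 4*-9^i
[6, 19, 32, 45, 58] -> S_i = 6 + 13*i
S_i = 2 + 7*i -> [2, 9, 16, 23, 30]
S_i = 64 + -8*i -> [64, 56, 48, 40, 32]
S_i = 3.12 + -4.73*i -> [3.12, -1.61, -6.34, -11.07, -15.8]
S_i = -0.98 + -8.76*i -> [-0.98, -9.74, -18.5, -27.26, -36.02]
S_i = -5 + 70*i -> [-5, 65, 135, 205, 275]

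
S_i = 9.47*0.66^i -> [9.47, 6.25, 4.13, 2.72, 1.8]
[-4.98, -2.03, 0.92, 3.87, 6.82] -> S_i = -4.98 + 2.95*i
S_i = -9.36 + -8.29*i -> [-9.36, -17.65, -25.94, -34.23, -42.52]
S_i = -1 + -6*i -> [-1, -7, -13, -19, -25]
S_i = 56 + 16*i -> [56, 72, 88, 104, 120]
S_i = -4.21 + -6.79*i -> [-4.21, -11.0, -17.79, -24.58, -31.37]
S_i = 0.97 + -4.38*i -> [0.97, -3.41, -7.79, -12.17, -16.55]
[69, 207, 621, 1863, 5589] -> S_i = 69*3^i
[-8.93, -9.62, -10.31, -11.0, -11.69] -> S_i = -8.93 + -0.69*i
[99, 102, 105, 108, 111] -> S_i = 99 + 3*i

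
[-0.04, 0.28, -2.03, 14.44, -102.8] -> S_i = -0.04*(-7.12)^i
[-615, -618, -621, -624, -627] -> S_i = -615 + -3*i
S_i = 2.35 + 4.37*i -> [2.35, 6.72, 11.09, 15.46, 19.83]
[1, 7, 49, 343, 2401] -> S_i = 1*7^i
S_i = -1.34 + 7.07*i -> [-1.34, 5.73, 12.8, 19.87, 26.94]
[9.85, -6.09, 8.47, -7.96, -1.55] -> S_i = Random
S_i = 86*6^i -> [86, 516, 3096, 18576, 111456]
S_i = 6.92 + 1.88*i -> [6.92, 8.8, 10.68, 12.56, 14.44]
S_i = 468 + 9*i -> [468, 477, 486, 495, 504]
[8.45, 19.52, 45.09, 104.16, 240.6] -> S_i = 8.45*2.31^i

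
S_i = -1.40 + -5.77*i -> [-1.4, -7.17, -12.94, -18.71, -24.48]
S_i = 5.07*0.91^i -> [5.07, 4.61, 4.2, 3.82, 3.48]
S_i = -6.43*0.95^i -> [-6.43, -6.11, -5.8, -5.51, -5.24]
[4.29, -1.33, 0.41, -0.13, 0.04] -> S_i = 4.29*(-0.31)^i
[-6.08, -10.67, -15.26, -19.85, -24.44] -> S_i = -6.08 + -4.59*i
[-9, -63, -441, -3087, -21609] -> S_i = -9*7^i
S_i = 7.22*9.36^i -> [7.22, 67.58, 632.54, 5920.59, 55416.69]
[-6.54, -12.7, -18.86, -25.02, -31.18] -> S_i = -6.54 + -6.16*i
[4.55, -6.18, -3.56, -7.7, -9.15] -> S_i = Random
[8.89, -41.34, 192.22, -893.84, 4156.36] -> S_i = 8.89*(-4.65)^i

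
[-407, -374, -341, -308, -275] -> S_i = -407 + 33*i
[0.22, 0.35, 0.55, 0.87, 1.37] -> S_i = 0.22*1.58^i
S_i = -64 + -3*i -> [-64, -67, -70, -73, -76]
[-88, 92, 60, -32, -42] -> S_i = Random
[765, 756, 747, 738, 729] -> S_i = 765 + -9*i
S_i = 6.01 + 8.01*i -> [6.01, 14.02, 22.03, 30.04, 38.05]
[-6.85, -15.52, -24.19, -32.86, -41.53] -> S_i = -6.85 + -8.67*i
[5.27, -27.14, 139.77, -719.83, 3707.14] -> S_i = 5.27*(-5.15)^i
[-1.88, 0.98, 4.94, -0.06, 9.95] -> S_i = Random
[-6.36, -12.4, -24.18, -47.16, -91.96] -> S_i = -6.36*1.95^i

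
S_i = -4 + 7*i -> [-4, 3, 10, 17, 24]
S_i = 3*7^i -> [3, 21, 147, 1029, 7203]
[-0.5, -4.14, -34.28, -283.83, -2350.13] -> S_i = -0.50*8.28^i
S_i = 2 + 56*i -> [2, 58, 114, 170, 226]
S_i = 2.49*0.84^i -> [2.49, 2.09, 1.76, 1.48, 1.24]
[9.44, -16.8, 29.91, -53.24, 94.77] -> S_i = 9.44*(-1.78)^i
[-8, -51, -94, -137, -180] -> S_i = -8 + -43*i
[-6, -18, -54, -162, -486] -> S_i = -6*3^i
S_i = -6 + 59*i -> [-6, 53, 112, 171, 230]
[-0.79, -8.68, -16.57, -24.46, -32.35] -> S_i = -0.79 + -7.89*i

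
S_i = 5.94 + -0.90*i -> [5.94, 5.04, 4.14, 3.24, 2.34]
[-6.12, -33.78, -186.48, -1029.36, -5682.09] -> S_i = -6.12*5.52^i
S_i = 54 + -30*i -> [54, 24, -6, -36, -66]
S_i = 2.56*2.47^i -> [2.56, 6.32, 15.62, 38.58, 95.29]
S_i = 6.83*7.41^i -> [6.83, 50.61, 375.02, 2778.92, 20591.76]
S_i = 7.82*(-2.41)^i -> [7.82, -18.85, 45.42, -109.46, 263.8]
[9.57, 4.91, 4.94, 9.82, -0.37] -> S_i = Random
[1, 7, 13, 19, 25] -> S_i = 1 + 6*i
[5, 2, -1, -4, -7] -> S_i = 5 + -3*i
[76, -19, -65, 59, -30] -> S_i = Random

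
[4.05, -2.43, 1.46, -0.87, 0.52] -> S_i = 4.05*(-0.60)^i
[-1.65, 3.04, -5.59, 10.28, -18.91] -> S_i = -1.65*(-1.84)^i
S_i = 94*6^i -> [94, 564, 3384, 20304, 121824]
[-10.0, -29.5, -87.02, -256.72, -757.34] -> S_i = -10.00*2.95^i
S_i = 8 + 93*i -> [8, 101, 194, 287, 380]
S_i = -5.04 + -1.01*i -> [-5.04, -6.05, -7.06, -8.07, -9.08]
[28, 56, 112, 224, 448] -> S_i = 28*2^i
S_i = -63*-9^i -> [-63, 567, -5103, 45927, -413343]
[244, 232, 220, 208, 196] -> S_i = 244 + -12*i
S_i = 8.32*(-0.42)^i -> [8.32, -3.49, 1.47, -0.62, 0.26]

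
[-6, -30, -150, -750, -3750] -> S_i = -6*5^i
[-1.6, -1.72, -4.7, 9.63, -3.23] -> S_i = Random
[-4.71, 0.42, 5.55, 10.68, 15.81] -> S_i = -4.71 + 5.13*i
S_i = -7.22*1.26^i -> [-7.22, -9.1, -11.46, -14.44, -18.2]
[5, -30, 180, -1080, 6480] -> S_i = 5*-6^i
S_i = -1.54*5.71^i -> [-1.54, -8.79, -50.21, -286.7, -1637.06]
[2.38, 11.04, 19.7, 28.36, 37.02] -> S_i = 2.38 + 8.66*i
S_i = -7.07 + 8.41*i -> [-7.07, 1.34, 9.75, 18.16, 26.57]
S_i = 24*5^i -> [24, 120, 600, 3000, 15000]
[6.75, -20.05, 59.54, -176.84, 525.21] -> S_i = 6.75*(-2.97)^i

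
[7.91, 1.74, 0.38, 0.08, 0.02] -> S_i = 7.91*0.22^i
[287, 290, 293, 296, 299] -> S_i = 287 + 3*i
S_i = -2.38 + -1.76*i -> [-2.38, -4.14, -5.9, -7.66, -9.42]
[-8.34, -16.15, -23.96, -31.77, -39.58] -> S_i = -8.34 + -7.81*i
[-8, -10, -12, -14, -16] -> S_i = -8 + -2*i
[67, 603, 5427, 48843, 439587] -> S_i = 67*9^i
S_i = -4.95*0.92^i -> [-4.95, -4.55, -4.19, -3.85, -3.55]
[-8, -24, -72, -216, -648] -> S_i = -8*3^i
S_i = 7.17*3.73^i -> [7.17, 26.74, 99.76, 372.09, 1387.89]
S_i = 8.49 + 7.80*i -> [8.49, 16.29, 24.09, 31.89, 39.69]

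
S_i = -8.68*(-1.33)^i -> [-8.68, 11.54, -15.35, 20.42, -27.16]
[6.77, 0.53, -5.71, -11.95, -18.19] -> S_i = 6.77 + -6.24*i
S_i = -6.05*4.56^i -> [-6.05, -27.59, -125.8, -573.65, -2615.86]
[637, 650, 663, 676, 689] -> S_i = 637 + 13*i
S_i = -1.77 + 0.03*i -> [-1.77, -1.74, -1.71, -1.68, -1.65]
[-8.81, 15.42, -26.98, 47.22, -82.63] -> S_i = -8.81*(-1.75)^i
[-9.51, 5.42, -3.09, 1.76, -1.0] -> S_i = -9.51*(-0.57)^i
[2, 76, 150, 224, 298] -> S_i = 2 + 74*i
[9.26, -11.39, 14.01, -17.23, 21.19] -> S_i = 9.26*(-1.23)^i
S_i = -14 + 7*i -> [-14, -7, 0, 7, 14]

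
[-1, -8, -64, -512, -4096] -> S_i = -1*8^i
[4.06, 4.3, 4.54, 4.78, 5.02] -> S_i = 4.06 + 0.24*i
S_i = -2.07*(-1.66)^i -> [-2.07, 3.44, -5.7, 9.47, -15.72]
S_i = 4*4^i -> [4, 16, 64, 256, 1024]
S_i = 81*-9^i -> [81, -729, 6561, -59049, 531441]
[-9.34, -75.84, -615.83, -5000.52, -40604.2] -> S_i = -9.34*8.12^i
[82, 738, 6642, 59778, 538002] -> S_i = 82*9^i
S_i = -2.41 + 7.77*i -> [-2.41, 5.36, 13.13, 20.9, 28.67]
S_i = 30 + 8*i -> [30, 38, 46, 54, 62]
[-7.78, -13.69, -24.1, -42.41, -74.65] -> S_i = -7.78*1.76^i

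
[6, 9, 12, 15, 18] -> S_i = 6 + 3*i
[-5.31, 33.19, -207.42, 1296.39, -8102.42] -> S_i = -5.31*(-6.25)^i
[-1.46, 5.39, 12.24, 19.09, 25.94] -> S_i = -1.46 + 6.85*i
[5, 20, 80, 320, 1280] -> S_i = 5*4^i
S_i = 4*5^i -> [4, 20, 100, 500, 2500]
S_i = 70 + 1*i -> [70, 71, 72, 73, 74]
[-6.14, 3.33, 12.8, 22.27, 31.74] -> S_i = -6.14 + 9.47*i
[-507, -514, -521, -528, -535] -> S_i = -507 + -7*i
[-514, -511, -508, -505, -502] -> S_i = -514 + 3*i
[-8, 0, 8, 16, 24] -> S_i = -8 + 8*i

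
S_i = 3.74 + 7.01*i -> [3.74, 10.75, 17.76, 24.77, 31.78]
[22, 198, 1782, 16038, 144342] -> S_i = 22*9^i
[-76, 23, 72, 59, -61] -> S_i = Random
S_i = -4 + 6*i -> [-4, 2, 8, 14, 20]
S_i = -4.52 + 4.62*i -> [-4.52, 0.1, 4.72, 9.34, 13.96]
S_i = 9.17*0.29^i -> [9.17, 2.66, 0.77, 0.22, 0.06]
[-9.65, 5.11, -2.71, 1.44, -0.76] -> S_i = -9.65*(-0.53)^i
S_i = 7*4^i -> [7, 28, 112, 448, 1792]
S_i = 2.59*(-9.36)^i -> [2.59, -24.24, 226.91, -2123.87, 19879.39]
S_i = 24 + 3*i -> [24, 27, 30, 33, 36]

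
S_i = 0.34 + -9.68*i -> [0.34, -9.34, -19.02, -28.7, -38.38]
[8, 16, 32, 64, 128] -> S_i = 8*2^i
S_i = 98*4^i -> [98, 392, 1568, 6272, 25088]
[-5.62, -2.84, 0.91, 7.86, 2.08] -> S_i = Random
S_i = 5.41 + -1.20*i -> [5.41, 4.21, 3.01, 1.81, 0.61]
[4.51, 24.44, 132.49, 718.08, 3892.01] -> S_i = 4.51*5.42^i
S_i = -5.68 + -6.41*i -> [-5.68, -12.09, -18.5, -24.91, -31.32]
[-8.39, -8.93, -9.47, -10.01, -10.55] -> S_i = -8.39 + -0.54*i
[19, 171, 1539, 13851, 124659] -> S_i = 19*9^i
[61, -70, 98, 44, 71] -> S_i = Random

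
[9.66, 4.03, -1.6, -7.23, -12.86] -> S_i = 9.66 + -5.63*i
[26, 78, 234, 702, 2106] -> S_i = 26*3^i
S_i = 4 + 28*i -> [4, 32, 60, 88, 116]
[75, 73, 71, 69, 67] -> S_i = 75 + -2*i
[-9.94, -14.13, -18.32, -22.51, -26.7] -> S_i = -9.94 + -4.19*i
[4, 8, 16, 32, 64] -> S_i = 4*2^i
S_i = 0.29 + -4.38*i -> [0.29, -4.09, -8.47, -12.85, -17.23]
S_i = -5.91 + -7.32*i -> [-5.91, -13.23, -20.55, -27.87, -35.19]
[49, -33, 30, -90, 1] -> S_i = Random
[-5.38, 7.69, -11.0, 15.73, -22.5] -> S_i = -5.38*(-1.43)^i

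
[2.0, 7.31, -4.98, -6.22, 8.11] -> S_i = Random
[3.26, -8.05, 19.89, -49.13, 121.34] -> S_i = 3.26*(-2.47)^i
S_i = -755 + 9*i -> [-755, -746, -737, -728, -719]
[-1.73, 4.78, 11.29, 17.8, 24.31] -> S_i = -1.73 + 6.51*i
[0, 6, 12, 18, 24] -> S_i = 0 + 6*i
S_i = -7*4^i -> [-7, -28, -112, -448, -1792]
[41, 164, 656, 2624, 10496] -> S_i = 41*4^i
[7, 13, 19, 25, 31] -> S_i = 7 + 6*i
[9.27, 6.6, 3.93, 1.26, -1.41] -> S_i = 9.27 + -2.67*i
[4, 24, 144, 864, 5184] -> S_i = 4*6^i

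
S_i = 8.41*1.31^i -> [8.41, 11.02, 14.43, 18.91, 24.77]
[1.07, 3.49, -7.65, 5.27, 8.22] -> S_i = Random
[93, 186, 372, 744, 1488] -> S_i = 93*2^i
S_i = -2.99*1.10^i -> [-2.99, -3.29, -3.62, -3.98, -4.38]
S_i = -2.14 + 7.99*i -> [-2.14, 5.85, 13.84, 21.83, 29.82]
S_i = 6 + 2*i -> [6, 8, 10, 12, 14]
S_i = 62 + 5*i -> [62, 67, 72, 77, 82]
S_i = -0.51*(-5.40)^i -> [-0.51, 2.75, -14.87, 80.31, -433.66]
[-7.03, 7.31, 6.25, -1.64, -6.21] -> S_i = Random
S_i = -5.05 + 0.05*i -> [-5.05, -5.0, -4.95, -4.9, -4.85]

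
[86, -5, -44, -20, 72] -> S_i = Random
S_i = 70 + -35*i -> [70, 35, 0, -35, -70]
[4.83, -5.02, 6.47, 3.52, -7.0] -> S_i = Random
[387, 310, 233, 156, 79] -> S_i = 387 + -77*i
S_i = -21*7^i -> [-21, -147, -1029, -7203, -50421]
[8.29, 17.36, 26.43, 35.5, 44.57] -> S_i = 8.29 + 9.07*i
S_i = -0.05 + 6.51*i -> [-0.05, 6.46, 12.97, 19.48, 25.99]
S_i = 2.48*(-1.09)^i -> [2.48, -2.7, 2.95, -3.21, 3.5]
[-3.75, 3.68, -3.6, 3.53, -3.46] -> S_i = -3.75*(-0.98)^i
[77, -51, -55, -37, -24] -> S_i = Random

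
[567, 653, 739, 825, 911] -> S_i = 567 + 86*i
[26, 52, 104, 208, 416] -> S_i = 26*2^i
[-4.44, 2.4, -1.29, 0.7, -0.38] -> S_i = -4.44*(-0.54)^i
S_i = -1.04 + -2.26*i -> [-1.04, -3.3, -5.56, -7.82, -10.08]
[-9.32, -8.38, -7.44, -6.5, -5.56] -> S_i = -9.32 + 0.94*i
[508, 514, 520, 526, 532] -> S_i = 508 + 6*i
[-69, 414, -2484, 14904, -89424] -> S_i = -69*-6^i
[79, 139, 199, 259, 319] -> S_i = 79 + 60*i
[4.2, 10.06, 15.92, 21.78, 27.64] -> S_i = 4.20 + 5.86*i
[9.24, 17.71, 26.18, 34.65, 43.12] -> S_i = 9.24 + 8.47*i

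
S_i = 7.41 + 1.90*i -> [7.41, 9.31, 11.21, 13.11, 15.01]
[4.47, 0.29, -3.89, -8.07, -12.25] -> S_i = 4.47 + -4.18*i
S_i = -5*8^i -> [-5, -40, -320, -2560, -20480]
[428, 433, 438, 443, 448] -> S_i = 428 + 5*i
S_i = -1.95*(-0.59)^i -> [-1.95, 1.15, -0.68, 0.4, -0.24]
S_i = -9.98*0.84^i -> [-9.98, -8.38, -7.04, -5.92, -4.97]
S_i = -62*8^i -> [-62, -496, -3968, -31744, -253952]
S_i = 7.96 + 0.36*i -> [7.96, 8.32, 8.68, 9.04, 9.4]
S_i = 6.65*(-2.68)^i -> [6.65, -17.82, 47.76, -128.0, 343.05]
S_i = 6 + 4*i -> [6, 10, 14, 18, 22]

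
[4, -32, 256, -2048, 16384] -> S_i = 4*-8^i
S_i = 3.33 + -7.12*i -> [3.33, -3.79, -10.91, -18.03, -25.15]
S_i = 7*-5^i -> [7, -35, 175, -875, 4375]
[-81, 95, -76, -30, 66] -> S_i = Random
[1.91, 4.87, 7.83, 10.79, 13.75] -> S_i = 1.91 + 2.96*i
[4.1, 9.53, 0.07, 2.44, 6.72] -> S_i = Random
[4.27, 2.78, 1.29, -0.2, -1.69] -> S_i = 4.27 + -1.49*i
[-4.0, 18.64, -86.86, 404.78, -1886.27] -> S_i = -4.00*(-4.66)^i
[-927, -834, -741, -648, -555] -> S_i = -927 + 93*i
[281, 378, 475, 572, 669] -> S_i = 281 + 97*i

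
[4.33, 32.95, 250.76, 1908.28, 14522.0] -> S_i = 4.33*7.61^i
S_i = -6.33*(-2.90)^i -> [-6.33, 18.36, -53.24, 154.38, -447.71]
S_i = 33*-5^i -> [33, -165, 825, -4125, 20625]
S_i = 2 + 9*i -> [2, 11, 20, 29, 38]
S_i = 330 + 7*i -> [330, 337, 344, 351, 358]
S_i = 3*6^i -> [3, 18, 108, 648, 3888]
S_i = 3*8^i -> [3, 24, 192, 1536, 12288]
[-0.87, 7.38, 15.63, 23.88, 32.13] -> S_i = -0.87 + 8.25*i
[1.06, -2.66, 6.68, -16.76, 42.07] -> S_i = 1.06*(-2.51)^i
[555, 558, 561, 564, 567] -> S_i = 555 + 3*i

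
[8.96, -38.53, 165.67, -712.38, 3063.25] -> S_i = 8.96*(-4.30)^i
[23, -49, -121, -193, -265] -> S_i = 23 + -72*i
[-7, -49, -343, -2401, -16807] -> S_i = -7*7^i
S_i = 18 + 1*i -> [18, 19, 20, 21, 22]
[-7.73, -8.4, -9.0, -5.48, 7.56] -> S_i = Random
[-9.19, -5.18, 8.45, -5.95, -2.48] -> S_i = Random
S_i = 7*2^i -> [7, 14, 28, 56, 112]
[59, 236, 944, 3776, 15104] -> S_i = 59*4^i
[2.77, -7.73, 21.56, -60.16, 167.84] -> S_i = 2.77*(-2.79)^i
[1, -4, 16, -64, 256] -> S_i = 1*-4^i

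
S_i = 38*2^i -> [38, 76, 152, 304, 608]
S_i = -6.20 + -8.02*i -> [-6.2, -14.22, -22.24, -30.26, -38.28]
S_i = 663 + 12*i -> [663, 675, 687, 699, 711]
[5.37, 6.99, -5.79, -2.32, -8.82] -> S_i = Random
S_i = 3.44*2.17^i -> [3.44, 7.46, 16.2, 35.15, 76.28]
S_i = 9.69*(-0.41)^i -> [9.69, -3.97, 1.63, -0.67, 0.27]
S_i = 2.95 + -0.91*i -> [2.95, 2.04, 1.13, 0.22, -0.69]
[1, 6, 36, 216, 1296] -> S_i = 1*6^i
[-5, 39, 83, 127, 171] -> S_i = -5 + 44*i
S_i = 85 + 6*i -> [85, 91, 97, 103, 109]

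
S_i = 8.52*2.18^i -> [8.52, 18.57, 40.49, 88.27, 192.43]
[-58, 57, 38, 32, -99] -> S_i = Random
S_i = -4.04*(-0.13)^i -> [-4.04, 0.53, -0.07, 0.01, -0.0]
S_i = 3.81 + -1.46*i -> [3.81, 2.35, 0.89, -0.57, -2.03]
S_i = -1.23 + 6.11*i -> [-1.23, 4.88, 10.99, 17.1, 23.21]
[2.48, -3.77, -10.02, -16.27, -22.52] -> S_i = 2.48 + -6.25*i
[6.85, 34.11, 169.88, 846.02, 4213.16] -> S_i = 6.85*4.98^i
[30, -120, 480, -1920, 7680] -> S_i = 30*-4^i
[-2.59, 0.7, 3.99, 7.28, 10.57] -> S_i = -2.59 + 3.29*i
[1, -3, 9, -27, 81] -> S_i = 1*-3^i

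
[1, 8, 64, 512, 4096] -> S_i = 1*8^i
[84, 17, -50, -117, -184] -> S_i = 84 + -67*i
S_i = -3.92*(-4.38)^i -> [-3.92, 17.17, -75.2, 329.39, -1442.72]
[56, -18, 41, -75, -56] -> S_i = Random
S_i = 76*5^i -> [76, 380, 1900, 9500, 47500]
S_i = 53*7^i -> [53, 371, 2597, 18179, 127253]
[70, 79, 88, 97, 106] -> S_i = 70 + 9*i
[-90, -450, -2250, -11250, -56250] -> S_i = -90*5^i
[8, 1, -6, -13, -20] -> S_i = 8 + -7*i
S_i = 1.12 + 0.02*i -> [1.12, 1.14, 1.16, 1.18, 1.2]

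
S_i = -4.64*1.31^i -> [-4.64, -6.08, -7.96, -10.43, -13.66]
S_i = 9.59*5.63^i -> [9.59, 53.99, 303.97, 1711.37, 9635.01]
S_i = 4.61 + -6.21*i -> [4.61, -1.6, -7.81, -14.02, -20.23]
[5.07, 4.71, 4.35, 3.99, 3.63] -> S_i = 5.07 + -0.36*i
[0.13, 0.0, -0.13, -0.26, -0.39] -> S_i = 0.13 + -0.13*i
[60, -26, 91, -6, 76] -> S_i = Random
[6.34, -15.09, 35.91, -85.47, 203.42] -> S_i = 6.34*(-2.38)^i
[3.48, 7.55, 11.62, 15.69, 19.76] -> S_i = 3.48 + 4.07*i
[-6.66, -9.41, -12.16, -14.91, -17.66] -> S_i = -6.66 + -2.75*i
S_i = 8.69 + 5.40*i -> [8.69, 14.09, 19.49, 24.89, 30.29]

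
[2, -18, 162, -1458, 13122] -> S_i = 2*-9^i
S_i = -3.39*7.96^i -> [-3.39, -26.98, -214.8, -1709.77, -13609.81]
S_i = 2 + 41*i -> [2, 43, 84, 125, 166]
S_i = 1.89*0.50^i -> [1.89, 0.94, 0.47, 0.24, 0.12]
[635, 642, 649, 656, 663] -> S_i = 635 + 7*i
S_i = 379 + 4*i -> [379, 383, 387, 391, 395]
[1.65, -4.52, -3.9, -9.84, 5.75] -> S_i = Random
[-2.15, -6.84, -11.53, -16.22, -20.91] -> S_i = -2.15 + -4.69*i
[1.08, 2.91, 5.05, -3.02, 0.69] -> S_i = Random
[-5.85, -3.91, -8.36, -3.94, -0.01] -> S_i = Random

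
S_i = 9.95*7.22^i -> [9.95, 71.84, 518.68, 3744.85, 27037.83]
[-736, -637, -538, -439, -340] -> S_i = -736 + 99*i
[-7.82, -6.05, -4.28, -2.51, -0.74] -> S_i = -7.82 + 1.77*i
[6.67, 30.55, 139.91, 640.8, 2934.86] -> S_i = 6.67*4.58^i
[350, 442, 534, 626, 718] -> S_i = 350 + 92*i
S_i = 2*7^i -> [2, 14, 98, 686, 4802]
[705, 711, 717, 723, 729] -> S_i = 705 + 6*i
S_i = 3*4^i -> [3, 12, 48, 192, 768]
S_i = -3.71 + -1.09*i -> [-3.71, -4.8, -5.89, -6.98, -8.07]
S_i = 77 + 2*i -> [77, 79, 81, 83, 85]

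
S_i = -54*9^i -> [-54, -486, -4374, -39366, -354294]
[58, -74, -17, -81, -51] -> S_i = Random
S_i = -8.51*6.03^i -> [-8.51, -51.32, -309.43, -1865.87, -11251.2]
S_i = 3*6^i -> [3, 18, 108, 648, 3888]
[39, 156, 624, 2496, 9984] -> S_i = 39*4^i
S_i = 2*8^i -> [2, 16, 128, 1024, 8192]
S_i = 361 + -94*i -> [361, 267, 173, 79, -15]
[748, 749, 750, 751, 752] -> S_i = 748 + 1*i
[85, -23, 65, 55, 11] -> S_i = Random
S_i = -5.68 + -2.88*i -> [-5.68, -8.56, -11.44, -14.32, -17.2]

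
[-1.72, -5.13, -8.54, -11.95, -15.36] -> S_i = -1.72 + -3.41*i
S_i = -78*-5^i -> [-78, 390, -1950, 9750, -48750]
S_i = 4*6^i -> [4, 24, 144, 864, 5184]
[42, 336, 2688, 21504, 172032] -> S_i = 42*8^i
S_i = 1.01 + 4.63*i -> [1.01, 5.64, 10.27, 14.9, 19.53]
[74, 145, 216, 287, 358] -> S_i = 74 + 71*i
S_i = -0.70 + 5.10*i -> [-0.7, 4.4, 9.5, 14.6, 19.7]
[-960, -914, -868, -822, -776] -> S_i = -960 + 46*i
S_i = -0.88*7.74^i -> [-0.88, -6.81, -52.72, -408.04, -3158.25]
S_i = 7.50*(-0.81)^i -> [7.5, -6.08, 4.92, -3.99, 3.23]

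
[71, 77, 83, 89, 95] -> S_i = 71 + 6*i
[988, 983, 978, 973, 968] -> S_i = 988 + -5*i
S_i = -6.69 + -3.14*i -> [-6.69, -9.83, -12.97, -16.11, -19.25]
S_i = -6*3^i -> [-6, -18, -54, -162, -486]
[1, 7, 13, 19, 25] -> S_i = 1 + 6*i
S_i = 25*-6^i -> [25, -150, 900, -5400, 32400]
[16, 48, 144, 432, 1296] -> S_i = 16*3^i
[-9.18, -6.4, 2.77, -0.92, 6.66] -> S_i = Random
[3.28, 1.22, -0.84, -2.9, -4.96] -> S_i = 3.28 + -2.06*i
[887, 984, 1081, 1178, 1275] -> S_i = 887 + 97*i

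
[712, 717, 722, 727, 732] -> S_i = 712 + 5*i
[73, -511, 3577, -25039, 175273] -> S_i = 73*-7^i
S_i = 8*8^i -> [8, 64, 512, 4096, 32768]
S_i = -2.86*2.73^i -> [-2.86, -7.81, -21.32, -58.19, -158.86]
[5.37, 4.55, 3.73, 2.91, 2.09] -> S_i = 5.37 + -0.82*i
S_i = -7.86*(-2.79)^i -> [-7.86, 21.93, -61.18, 170.7, -476.25]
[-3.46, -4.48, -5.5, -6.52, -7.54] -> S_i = -3.46 + -1.02*i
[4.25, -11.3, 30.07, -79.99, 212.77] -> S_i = 4.25*(-2.66)^i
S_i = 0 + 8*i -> [0, 8, 16, 24, 32]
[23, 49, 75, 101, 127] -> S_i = 23 + 26*i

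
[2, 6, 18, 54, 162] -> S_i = 2*3^i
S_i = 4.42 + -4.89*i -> [4.42, -0.47, -5.36, -10.25, -15.14]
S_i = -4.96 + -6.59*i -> [-4.96, -11.55, -18.14, -24.73, -31.32]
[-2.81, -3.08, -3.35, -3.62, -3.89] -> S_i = -2.81 + -0.27*i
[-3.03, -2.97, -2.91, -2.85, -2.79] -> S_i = -3.03*0.98^i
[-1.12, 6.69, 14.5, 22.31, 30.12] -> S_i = -1.12 + 7.81*i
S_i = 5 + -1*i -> [5, 4, 3, 2, 1]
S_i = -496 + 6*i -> [-496, -490, -484, -478, -472]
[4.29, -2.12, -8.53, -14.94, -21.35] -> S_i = 4.29 + -6.41*i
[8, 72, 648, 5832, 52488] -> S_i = 8*9^i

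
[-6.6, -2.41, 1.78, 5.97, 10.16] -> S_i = -6.60 + 4.19*i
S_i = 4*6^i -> [4, 24, 144, 864, 5184]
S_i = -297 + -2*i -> [-297, -299, -301, -303, -305]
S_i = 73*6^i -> [73, 438, 2628, 15768, 94608]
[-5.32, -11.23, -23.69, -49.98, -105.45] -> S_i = -5.32*2.11^i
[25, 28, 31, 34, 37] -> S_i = 25 + 3*i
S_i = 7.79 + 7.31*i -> [7.79, 15.1, 22.41, 29.72, 37.03]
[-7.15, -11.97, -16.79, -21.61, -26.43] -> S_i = -7.15 + -4.82*i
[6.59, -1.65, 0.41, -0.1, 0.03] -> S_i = 6.59*(-0.25)^i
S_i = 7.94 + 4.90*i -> [7.94, 12.84, 17.74, 22.64, 27.54]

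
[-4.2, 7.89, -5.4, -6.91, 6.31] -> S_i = Random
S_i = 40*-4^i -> [40, -160, 640, -2560, 10240]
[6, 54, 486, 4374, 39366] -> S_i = 6*9^i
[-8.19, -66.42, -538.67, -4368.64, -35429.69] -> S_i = -8.19*8.11^i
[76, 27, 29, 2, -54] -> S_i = Random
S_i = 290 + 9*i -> [290, 299, 308, 317, 326]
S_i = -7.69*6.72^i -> [-7.69, -51.68, -347.27, -2333.64, -15682.07]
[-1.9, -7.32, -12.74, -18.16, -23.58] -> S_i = -1.90 + -5.42*i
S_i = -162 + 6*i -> [-162, -156, -150, -144, -138]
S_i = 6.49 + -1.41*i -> [6.49, 5.08, 3.67, 2.26, 0.85]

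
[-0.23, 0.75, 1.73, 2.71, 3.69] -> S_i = -0.23 + 0.98*i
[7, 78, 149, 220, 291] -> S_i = 7 + 71*i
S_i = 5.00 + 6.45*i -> [5.0, 11.45, 17.9, 24.35, 30.8]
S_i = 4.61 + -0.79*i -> [4.61, 3.82, 3.03, 2.24, 1.45]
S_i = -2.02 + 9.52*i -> [-2.02, 7.5, 17.02, 26.54, 36.06]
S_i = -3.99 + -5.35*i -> [-3.99, -9.34, -14.69, -20.04, -25.39]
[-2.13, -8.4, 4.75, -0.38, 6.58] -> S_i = Random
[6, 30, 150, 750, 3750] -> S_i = 6*5^i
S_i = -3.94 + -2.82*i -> [-3.94, -6.76, -9.58, -12.4, -15.22]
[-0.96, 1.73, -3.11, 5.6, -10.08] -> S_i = -0.96*(-1.80)^i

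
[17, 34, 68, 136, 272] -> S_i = 17*2^i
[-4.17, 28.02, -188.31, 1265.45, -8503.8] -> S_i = -4.17*(-6.72)^i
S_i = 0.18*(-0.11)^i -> [0.18, -0.02, 0.0, -0.0, 0.0]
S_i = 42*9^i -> [42, 378, 3402, 30618, 275562]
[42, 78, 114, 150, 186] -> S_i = 42 + 36*i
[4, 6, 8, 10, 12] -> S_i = 4 + 2*i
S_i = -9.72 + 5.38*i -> [-9.72, -4.34, 1.04, 6.42, 11.8]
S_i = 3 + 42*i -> [3, 45, 87, 129, 171]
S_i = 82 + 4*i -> [82, 86, 90, 94, 98]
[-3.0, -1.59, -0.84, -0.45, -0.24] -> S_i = -3.00*0.53^i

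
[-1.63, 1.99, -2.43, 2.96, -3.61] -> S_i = -1.63*(-1.22)^i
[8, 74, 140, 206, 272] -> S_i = 8 + 66*i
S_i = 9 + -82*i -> [9, -73, -155, -237, -319]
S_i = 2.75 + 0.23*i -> [2.75, 2.98, 3.21, 3.44, 3.67]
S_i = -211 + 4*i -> [-211, -207, -203, -199, -195]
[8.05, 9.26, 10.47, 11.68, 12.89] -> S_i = 8.05 + 1.21*i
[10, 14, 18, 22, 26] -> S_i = 10 + 4*i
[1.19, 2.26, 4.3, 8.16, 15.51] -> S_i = 1.19*1.90^i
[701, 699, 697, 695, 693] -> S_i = 701 + -2*i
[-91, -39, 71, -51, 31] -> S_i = Random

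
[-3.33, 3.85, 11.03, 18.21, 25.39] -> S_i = -3.33 + 7.18*i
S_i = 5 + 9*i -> [5, 14, 23, 32, 41]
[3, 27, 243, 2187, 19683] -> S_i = 3*9^i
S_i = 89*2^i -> [89, 178, 356, 712, 1424]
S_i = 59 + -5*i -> [59, 54, 49, 44, 39]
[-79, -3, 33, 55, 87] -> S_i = Random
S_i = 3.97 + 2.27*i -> [3.97, 6.24, 8.51, 10.78, 13.05]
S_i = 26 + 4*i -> [26, 30, 34, 38, 42]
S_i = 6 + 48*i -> [6, 54, 102, 150, 198]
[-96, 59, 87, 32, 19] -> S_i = Random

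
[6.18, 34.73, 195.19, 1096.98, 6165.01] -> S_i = 6.18*5.62^i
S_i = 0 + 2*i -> [0, 2, 4, 6, 8]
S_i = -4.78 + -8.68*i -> [-4.78, -13.46, -22.14, -30.82, -39.5]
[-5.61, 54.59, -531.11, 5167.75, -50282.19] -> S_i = -5.61*(-9.73)^i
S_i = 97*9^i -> [97, 873, 7857, 70713, 636417]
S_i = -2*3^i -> [-2, -6, -18, -54, -162]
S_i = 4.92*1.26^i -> [4.92, 6.2, 7.81, 9.84, 12.4]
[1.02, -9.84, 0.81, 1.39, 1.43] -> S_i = Random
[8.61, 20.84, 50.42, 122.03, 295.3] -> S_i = 8.61*2.42^i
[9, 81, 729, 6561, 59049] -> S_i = 9*9^i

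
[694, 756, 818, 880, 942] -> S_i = 694 + 62*i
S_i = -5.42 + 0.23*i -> [-5.42, -5.19, -4.96, -4.73, -4.5]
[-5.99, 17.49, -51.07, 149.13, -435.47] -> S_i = -5.99*(-2.92)^i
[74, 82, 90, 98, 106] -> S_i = 74 + 8*i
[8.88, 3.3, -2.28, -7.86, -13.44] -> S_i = 8.88 + -5.58*i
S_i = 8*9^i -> [8, 72, 648, 5832, 52488]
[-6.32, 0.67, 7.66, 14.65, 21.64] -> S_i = -6.32 + 6.99*i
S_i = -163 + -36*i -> [-163, -199, -235, -271, -307]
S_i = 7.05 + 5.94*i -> [7.05, 12.99, 18.93, 24.87, 30.81]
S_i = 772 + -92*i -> [772, 680, 588, 496, 404]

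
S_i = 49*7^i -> [49, 343, 2401, 16807, 117649]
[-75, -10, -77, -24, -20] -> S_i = Random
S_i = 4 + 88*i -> [4, 92, 180, 268, 356]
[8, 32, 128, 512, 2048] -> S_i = 8*4^i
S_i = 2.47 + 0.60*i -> [2.47, 3.07, 3.67, 4.27, 4.87]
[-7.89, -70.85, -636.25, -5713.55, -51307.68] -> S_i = -7.89*8.98^i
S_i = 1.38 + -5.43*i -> [1.38, -4.05, -9.48, -14.91, -20.34]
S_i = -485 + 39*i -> [-485, -446, -407, -368, -329]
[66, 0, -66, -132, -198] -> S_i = 66 + -66*i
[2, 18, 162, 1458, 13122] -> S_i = 2*9^i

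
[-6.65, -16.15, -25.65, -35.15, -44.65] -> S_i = -6.65 + -9.50*i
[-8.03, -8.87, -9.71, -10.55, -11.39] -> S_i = -8.03 + -0.84*i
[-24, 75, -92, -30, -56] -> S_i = Random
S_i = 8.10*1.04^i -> [8.1, 8.42, 8.76, 9.11, 9.48]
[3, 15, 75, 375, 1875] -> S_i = 3*5^i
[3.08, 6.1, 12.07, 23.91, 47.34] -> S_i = 3.08*1.98^i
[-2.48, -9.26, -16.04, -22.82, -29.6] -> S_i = -2.48 + -6.78*i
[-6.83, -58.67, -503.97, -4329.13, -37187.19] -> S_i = -6.83*8.59^i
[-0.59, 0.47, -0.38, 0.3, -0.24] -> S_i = -0.59*(-0.80)^i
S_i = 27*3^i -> [27, 81, 243, 729, 2187]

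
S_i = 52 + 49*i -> [52, 101, 150, 199, 248]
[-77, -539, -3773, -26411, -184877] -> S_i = -77*7^i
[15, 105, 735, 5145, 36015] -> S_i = 15*7^i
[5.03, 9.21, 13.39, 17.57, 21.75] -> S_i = 5.03 + 4.18*i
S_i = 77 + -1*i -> [77, 76, 75, 74, 73]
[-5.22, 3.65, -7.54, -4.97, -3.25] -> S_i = Random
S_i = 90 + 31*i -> [90, 121, 152, 183, 214]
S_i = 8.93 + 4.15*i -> [8.93, 13.08, 17.23, 21.38, 25.53]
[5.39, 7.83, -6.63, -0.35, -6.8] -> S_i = Random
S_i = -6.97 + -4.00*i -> [-6.97, -10.97, -14.97, -18.97, -22.97]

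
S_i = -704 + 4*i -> [-704, -700, -696, -692, -688]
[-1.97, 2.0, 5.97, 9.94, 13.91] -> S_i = -1.97 + 3.97*i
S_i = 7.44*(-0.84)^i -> [7.44, -6.25, 5.25, -4.41, 3.7]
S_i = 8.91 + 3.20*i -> [8.91, 12.11, 15.31, 18.51, 21.71]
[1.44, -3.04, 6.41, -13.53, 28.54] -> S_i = 1.44*(-2.11)^i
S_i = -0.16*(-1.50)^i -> [-0.16, 0.24, -0.36, 0.54, -0.81]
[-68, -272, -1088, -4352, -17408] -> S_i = -68*4^i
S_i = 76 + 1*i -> [76, 77, 78, 79, 80]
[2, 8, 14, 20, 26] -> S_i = 2 + 6*i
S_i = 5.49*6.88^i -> [5.49, 37.77, 259.87, 1787.88, 12300.59]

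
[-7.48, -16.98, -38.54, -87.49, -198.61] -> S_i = -7.48*2.27^i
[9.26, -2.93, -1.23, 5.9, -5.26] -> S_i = Random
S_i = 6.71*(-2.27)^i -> [6.71, -15.23, 34.58, -78.49, 178.17]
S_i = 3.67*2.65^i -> [3.67, 9.73, 25.77, 68.3, 180.99]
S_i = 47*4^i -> [47, 188, 752, 3008, 12032]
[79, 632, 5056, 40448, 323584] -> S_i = 79*8^i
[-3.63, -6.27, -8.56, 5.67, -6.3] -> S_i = Random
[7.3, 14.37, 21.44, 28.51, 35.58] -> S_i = 7.30 + 7.07*i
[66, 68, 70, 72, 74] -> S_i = 66 + 2*i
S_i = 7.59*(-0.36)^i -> [7.59, -2.73, 0.98, -0.35, 0.13]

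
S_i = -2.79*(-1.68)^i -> [-2.79, 4.69, -7.87, 13.23, -22.22]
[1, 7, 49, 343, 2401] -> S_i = 1*7^i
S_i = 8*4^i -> [8, 32, 128, 512, 2048]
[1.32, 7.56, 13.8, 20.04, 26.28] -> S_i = 1.32 + 6.24*i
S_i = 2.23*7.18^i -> [2.23, 16.01, 114.96, 825.43, 5926.56]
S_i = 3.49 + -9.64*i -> [3.49, -6.15, -15.79, -25.43, -35.07]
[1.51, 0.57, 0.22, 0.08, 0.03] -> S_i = 1.51*0.38^i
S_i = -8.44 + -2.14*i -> [-8.44, -10.58, -12.72, -14.86, -17.0]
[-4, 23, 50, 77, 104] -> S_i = -4 + 27*i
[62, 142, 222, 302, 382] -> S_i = 62 + 80*i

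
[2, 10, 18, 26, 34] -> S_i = 2 + 8*i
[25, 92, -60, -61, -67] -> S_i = Random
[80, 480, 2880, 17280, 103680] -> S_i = 80*6^i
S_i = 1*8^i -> [1, 8, 64, 512, 4096]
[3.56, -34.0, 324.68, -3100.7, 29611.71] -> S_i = 3.56*(-9.55)^i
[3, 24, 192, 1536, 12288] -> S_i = 3*8^i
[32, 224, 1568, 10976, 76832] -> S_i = 32*7^i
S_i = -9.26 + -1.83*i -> [-9.26, -11.09, -12.92, -14.75, -16.58]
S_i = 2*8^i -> [2, 16, 128, 1024, 8192]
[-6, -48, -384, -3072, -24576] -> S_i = -6*8^i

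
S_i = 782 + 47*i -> [782, 829, 876, 923, 970]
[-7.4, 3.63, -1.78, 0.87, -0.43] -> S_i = -7.40*(-0.49)^i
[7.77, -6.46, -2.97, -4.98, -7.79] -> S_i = Random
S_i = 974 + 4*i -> [974, 978, 982, 986, 990]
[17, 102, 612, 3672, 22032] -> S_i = 17*6^i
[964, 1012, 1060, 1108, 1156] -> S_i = 964 + 48*i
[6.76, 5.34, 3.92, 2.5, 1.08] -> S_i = 6.76 + -1.42*i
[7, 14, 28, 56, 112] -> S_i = 7*2^i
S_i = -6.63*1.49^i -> [-6.63, -9.88, -14.72, -21.93, -32.68]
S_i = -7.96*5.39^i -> [-7.96, -42.9, -231.25, -1246.46, -6718.44]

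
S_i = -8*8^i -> [-8, -64, -512, -4096, -32768]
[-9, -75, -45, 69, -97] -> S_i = Random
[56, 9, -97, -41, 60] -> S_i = Random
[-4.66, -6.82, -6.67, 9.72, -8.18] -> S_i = Random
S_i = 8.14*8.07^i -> [8.14, 65.69, 530.12, 4278.04, 34523.8]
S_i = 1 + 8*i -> [1, 9, 17, 25, 33]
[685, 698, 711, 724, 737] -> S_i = 685 + 13*i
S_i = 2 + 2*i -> [2, 4, 6, 8, 10]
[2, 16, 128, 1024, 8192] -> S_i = 2*8^i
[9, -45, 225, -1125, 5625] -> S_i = 9*-5^i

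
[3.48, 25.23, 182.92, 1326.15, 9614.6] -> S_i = 3.48*7.25^i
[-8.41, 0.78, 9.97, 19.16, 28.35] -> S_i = -8.41 + 9.19*i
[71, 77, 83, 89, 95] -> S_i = 71 + 6*i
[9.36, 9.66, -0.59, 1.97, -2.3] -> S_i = Random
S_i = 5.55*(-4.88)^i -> [5.55, -27.08, 132.17, -644.99, 3147.55]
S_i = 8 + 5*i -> [8, 13, 18, 23, 28]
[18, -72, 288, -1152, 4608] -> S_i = 18*-4^i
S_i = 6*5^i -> [6, 30, 150, 750, 3750]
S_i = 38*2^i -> [38, 76, 152, 304, 608]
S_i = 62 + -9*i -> [62, 53, 44, 35, 26]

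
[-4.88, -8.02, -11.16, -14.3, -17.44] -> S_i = -4.88 + -3.14*i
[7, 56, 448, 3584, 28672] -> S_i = 7*8^i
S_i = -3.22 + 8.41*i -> [-3.22, 5.19, 13.6, 22.01, 30.42]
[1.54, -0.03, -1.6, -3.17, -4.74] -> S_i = 1.54 + -1.57*i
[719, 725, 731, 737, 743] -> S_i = 719 + 6*i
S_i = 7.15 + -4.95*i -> [7.15, 2.2, -2.75, -7.7, -12.65]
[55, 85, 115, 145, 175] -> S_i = 55 + 30*i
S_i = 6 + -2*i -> [6, 4, 2, 0, -2]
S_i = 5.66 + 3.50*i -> [5.66, 9.16, 12.66, 16.16, 19.66]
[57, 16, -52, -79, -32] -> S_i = Random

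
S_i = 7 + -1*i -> [7, 6, 5, 4, 3]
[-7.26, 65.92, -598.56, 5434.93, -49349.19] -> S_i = -7.26*(-9.08)^i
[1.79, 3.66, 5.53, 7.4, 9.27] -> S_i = 1.79 + 1.87*i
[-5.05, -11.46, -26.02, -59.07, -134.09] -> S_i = -5.05*2.27^i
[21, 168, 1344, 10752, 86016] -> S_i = 21*8^i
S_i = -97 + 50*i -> [-97, -47, 3, 53, 103]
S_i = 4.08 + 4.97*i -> [4.08, 9.05, 14.02, 18.99, 23.96]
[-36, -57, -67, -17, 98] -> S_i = Random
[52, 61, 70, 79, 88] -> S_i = 52 + 9*i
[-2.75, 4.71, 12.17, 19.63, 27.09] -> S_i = -2.75 + 7.46*i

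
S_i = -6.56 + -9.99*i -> [-6.56, -16.55, -26.54, -36.53, -46.52]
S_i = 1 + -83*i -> [1, -82, -165, -248, -331]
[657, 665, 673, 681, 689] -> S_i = 657 + 8*i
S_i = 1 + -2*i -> [1, -1, -3, -5, -7]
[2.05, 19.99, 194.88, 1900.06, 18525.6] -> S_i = 2.05*9.75^i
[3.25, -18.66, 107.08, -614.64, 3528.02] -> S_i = 3.25*(-5.74)^i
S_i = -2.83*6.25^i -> [-2.83, -17.69, -110.55, -690.92, -4318.24]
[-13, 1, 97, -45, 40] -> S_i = Random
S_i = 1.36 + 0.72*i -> [1.36, 2.08, 2.8, 3.52, 4.24]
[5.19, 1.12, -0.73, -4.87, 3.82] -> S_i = Random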